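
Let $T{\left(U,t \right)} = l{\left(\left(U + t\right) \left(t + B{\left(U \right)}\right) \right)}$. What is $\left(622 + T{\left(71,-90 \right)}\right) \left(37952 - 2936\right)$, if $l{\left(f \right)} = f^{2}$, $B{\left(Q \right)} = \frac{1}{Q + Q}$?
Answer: $\frac{516178451049186}{5041} \approx 1.024 \cdot 10^{11}$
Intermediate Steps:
$B{\left(Q \right)} = \frac{1}{2 Q}$
$T{\left(U,t \right)} = \left(U + t\right)^{2} \left(t + \frac{1}{2 U}\right)^{2}$ ($T{\left(U,t \right)} = \left(\left(U + t\right) \left(t + \frac{1}{2 U}\right)\right)^{2} = \left(U + t\right)^{2} \left(t + \frac{1}{2 U}\right)^{2}$)
$\left(622 + T{\left(71,-90 \right)}\right) \left(37952 - 2936\right) = \left(622 + \frac{\left(-90 + 71 \left(1 + 2 \left(-90\right)^{2} + 2 \cdot 71 \left(-90\right)\right)\right)^{2}}{4 \cdot 5041}\right) \left(37952 - 2936\right) = \left(622 + \frac{1}{4} \cdot \frac{1}{5041} \left(-90 + 71 \left(1 + 2 \cdot 8100 - 12780\right)\right)^{2}\right) 35016 = \left(622 + \frac{1}{4} \cdot \frac{1}{5041} \left(-90 + 71 \left(1 + 16200 - 12780\right)\right)^{2}\right) 35016 = \left(622 + \frac{1}{4} \cdot \frac{1}{5041} \left(-90 + 71 \cdot 3421\right)^{2}\right) 35016 = \left(622 + \frac{1}{4} \cdot \frac{1}{5041} \left(-90 + 242891\right)^{2}\right) 35016 = \left(622 + \frac{1}{4} \cdot \frac{1}{5041} \cdot 242801^{2}\right) 35016 = \left(622 + \frac{1}{4} \cdot \frac{1}{5041} \cdot 58952325601\right) 35016 = \left(622 + \frac{58952325601}{20164}\right) 35016 = \frac{58964867609}{20164} \cdot 35016 = \frac{516178451049186}{5041}$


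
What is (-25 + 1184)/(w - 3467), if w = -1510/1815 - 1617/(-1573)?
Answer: -5469321/16359848 ≈ -0.33431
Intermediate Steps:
w = 925/4719 (w = -1510*1/1815 - 1617*(-1/1573) = -302/363 + 147/143 = 925/4719 ≈ 0.19602)
(-25 + 1184)/(w - 3467) = (-25 + 1184)/(925/4719 - 3467) = 1159/(-16359848/4719) = 1159*(-4719/16359848) = -5469321/16359848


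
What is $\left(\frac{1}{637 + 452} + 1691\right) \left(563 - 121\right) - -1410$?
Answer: $\frac{815478490}{1089} \approx 7.4883 \cdot 10^{5}$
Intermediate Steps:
$\left(\frac{1}{637 + 452} + 1691\right) \left(563 - 121\right) - -1410 = \left(\frac{1}{1089} + 1691\right) 442 + 1410 = \frac{1841500}{1089} \cdot 442 + 1410 = \frac{813943000}{1089} + 1410 = \frac{815478490}{1089}$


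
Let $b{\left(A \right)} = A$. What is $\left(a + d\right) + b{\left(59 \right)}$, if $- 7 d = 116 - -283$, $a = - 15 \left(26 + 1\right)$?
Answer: $-403$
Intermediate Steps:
$a = -405$ ($a = \left(-15\right) 27 = -405$)
$d = -57$ ($d = - \frac{116 - -283}{7} = - \frac{116 + 283}{7} = \left(- \frac{1}{7}\right) 399 = -57$)
$\left(a + d\right) + b{\left(59 \right)} = \left(-405 - 57\right) + 59 = -462 + 59 = -403$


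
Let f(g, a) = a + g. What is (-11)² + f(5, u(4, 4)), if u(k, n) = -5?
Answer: 121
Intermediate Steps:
(-11)² + f(5, u(4, 4)) = (-11)² + (-5 + 5) = 121 + 0 = 121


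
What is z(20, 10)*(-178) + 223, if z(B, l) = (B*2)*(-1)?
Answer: 7343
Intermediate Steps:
z(B, l) = -2*B (z(B, l) = (2*B)*(-1) = -2*B)
z(20, 10)*(-178) + 223 = -2*20*(-178) + 223 = -40*(-178) + 223 = 7120 + 223 = 7343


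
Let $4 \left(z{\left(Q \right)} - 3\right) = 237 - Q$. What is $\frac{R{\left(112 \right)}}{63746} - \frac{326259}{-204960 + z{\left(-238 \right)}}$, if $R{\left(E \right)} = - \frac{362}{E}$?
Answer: $\frac{4658537889043}{2924906674928} \approx 1.5927$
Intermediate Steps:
$z{\left(Q \right)} = \frac{249}{4} - \frac{Q}{4}$ ($z{\left(Q \right)} = 3 + \frac{237 - Q}{4} = 3 - \left(- \frac{237}{4} + \frac{Q}{4}\right) = \frac{249}{4} - \frac{Q}{4}$)
$\frac{R{\left(112 \right)}}{63746} - \frac{326259}{-204960 + z{\left(-238 \right)}} = \frac{\left(-362\right) \frac{1}{112}}{63746} - \frac{326259}{-204960 + \left(\frac{249}{4} - - \frac{119}{2}\right)} = \left(-362\right) \frac{1}{112} \cdot \frac{1}{63746} - \frac{326259}{-204960 + \left(\frac{249}{4} + \frac{119}{2}\right)} = \left(- \frac{181}{56}\right) \frac{1}{63746} - \frac{326259}{-204960 + \frac{487}{4}} = - \frac{181}{3569776} - \frac{326259}{- \frac{819353}{4}} = - \frac{181}{3569776} - - \frac{1305036}{819353} = - \frac{181}{3569776} + \frac{1305036}{819353} = \frac{4658537889043}{2924906674928}$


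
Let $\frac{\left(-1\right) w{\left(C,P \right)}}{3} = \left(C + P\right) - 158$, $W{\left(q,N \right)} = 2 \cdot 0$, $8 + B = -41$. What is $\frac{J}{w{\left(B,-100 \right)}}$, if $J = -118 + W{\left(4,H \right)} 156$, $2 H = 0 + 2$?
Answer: $- \frac{118}{921} \approx -0.12812$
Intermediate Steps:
$B = -49$ ($B = -8 - 41 = -49$)
$H = 1$ ($H = \frac{0 + 2}{2} = \frac{1}{2} \cdot 2 = 1$)
$W{\left(q,N \right)} = 0$
$w{\left(C,P \right)} = 474 - 3 C - 3 P$ ($w{\left(C,P \right)} = - 3 \left(\left(C + P\right) - 158\right) = - 3 \left(-158 + C + P\right) = 474 - 3 C - 3 P$)
$J = -118$ ($J = -118 + 0 \cdot 156 = -118 + 0 = -118$)
$\frac{J}{w{\left(B,-100 \right)}} = - \frac{118}{474 - -147 - -300} = - \frac{118}{474 + 147 + 300} = - \frac{118}{921}$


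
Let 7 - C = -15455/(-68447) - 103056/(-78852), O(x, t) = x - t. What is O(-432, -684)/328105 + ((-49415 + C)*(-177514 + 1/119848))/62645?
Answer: 29406979607925118868693325/210035872124890839544 ≈ 1.4001e+5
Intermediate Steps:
C = 2458979018/449765237 (C = 7 - (-15455/(-68447) - 103056/(-78852)) = 7 - (-15455*(-1/68447) - 103056*(-1/78852)) = 7 - (15455/68447 + 8588/6571) = 7 - 1*689377641/449765237 = 7 - 689377641/449765237 = 2458979018/449765237 ≈ 5.4672)
O(-432, -684)/328105 + ((-49415 + C)*(-177514 + 1/119848))/62645 = (-432 - 1*(-684))/328105 + ((-49415 + 2458979018/449765237)*(-177514 + 1/119848))/62645 = (-432 + 684)*(1/328105) - 22222690207337*(-177514 + 1/119848)/449765237*(1/62645) = 252*(1/328105) - 22222690207337/449765237*(-21274697871/119848)*(1/62645) = 252/328105 + (472781020041925022479527/53903464123976)*(1/62645) = 252/328105 + 472781020041925022479527/3376782510046476520 = 29406979607925118868693325/210035872124890839544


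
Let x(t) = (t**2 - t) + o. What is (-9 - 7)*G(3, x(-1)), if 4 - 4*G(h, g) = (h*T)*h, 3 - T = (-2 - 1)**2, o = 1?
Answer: -232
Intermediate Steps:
x(t) = 1 + t**2 - t (x(t) = (t**2 - t) + 1 = 1 + t**2 - t)
T = -6 (T = 3 - (-2 - 1)**2 = 3 - 1*(-3)**2 = 3 - 1*9 = 3 - 9 = -6)
G(h, g) = 1 + 3*h**2/2 (G(h, g) = 1 - h*(-6)*h/4 = 1 - (-6*h)*h/4 = 1 - (-3)*h**2/2 = 1 + 3*h**2/2)
(-9 - 7)*G(3, x(-1)) = (-9 - 7)*(1 + (3/2)*3**2) = -16*(1 + (3/2)*9) = -16*(1 + 27/2) = -16*29/2 = -232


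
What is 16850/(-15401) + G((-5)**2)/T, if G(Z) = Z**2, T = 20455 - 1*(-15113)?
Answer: -589695175/547782768 ≈ -1.0765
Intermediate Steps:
T = 35568 (T = 20455 + 15113 = 35568)
16850/(-15401) + G((-5)**2)/T = 16850/(-15401) + ((-5)**2)**2/35568 = 16850*(-1/15401) + 25**2*(1/35568) = -16850/15401 + 625*(1/35568) = -16850/15401 + 625/35568 = -589695175/547782768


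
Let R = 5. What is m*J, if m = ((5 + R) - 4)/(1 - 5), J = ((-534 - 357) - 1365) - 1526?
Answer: 5673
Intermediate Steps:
J = -3782 (J = (-891 - 1365) - 1526 = -2256 - 1526 = -3782)
m = -3/2 (m = ((5 + 5) - 4)/(1 - 5) = (10 - 4)/(-4) = 6*(-1/4) = -3/2 ≈ -1.5000)
m*J = -3/2*(-3782) = 5673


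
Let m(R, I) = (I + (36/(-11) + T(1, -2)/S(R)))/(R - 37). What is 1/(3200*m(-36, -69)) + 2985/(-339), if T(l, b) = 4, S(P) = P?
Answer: -22815727349/2591225600 ≈ -8.8050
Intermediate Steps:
m(R, I) = (-36/11 + I + 4/R)/(-37 + R) (m(R, I) = (I + (36/(-11) + 4/R))/(R - 37) = (I + (36*(-1/11) + 4/R))/(-37 + R) = (I + (-36/11 + 4/R))/(-37 + R) = (-36/11 + I + 4/R)/(-37 + R))
1/(3200*m(-36, -69)) + 2985/(-339) = 1/(3200*(((4 - 36/11*(-36) - 69*(-36))/((-36)*(-37 - 36))))) + 2985/(-339) = 1/(3200*((-1/36*(4 + 1296/11 + 2484)/(-73)))) + 2985*(-1/339) = 1/(3200*((-1/36*(-1/73)*28664/11))) - 995/113 = 1/(3200*(7166/7227)) - 995/113 = (1/3200)*(7227/7166) - 995/113 = 7227/22931200 - 995/113 = -22815727349/2591225600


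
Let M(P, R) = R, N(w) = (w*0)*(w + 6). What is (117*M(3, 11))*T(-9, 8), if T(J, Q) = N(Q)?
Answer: 0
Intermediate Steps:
N(w) = 0 (N(w) = 0*(6 + w) = 0)
T(J, Q) = 0
(117*M(3, 11))*T(-9, 8) = (117*11)*0 = 1287*0 = 0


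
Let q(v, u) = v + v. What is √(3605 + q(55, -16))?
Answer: √3715 ≈ 60.951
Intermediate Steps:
q(v, u) = 2*v
√(3605 + q(55, -16)) = √(3605 + 2*55) = √(3605 + 110) = √3715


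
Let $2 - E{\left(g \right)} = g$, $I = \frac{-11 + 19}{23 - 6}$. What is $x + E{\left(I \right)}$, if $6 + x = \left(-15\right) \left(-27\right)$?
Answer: $\frac{6809}{17} \approx 400.53$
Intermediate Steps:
$I = \frac{8}{17} \approx 0.47059$
$E{\left(g \right)} = 2 - g$
$x = 399$ ($x = -6 - -405 = -6 + 405 = 399$)
$x + E{\left(I \right)} = 399 + \left(2 - \frac{8}{17}\right) = 399 + \frac{26}{17} = \frac{6809}{17}$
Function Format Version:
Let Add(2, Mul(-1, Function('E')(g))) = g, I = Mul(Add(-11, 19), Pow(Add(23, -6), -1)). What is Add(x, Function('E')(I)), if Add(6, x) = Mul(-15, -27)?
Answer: Rational(6809, 17) ≈ 400.53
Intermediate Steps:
I = Rational(8, 17) (I = Mul(8, Pow(17, -1)) = Mul(8, Rational(1, 17)) = Rational(8, 17) ≈ 0.47059)
Function('E')(g) = Add(2, Mul(-1, g))
x = 399 (x = Add(-6, Mul(-15, -27)) = Add(-6, 405) = 399)
Add(x, Function('E')(I)) = Add(399, Add(2, Mul(-1, Rational(8, 17)))) = Add(399, Add(2, Rational(-8, 17))) = Add(399, Rational(26, 17)) = Rational(6809, 17)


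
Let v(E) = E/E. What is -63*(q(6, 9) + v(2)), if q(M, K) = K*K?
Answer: -5166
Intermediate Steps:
q(M, K) = K**2
v(E) = 1
-63*(q(6, 9) + v(2)) = -63*(9**2 + 1) = -63*(81 + 1) = -63*82 = -5166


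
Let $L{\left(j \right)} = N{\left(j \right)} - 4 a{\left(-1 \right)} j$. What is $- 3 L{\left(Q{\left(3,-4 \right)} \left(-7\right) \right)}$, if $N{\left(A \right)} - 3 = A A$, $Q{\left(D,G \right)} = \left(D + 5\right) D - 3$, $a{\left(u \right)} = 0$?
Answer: $0$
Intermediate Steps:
$Q{\left(D,G \right)} = -3 + D \left(5 + D\right)$ ($Q{\left(D,G \right)} = \left(5 + D\right) D - 3 = D \left(5 + D\right) - 3 = -3 + D \left(5 + D\right)$)
$N{\left(A \right)} = 3 + A^{2}$ ($N{\left(A \right)} = 3 + A A = 3 + A^{2}$)
$L{\left(j \right)} = 0$ ($L{\left(j \right)} = \left(3 + j^{2}\right) \left(-4\right) 0 j = \left(3 + j^{2}\right) 0 j = \left(3 + j^{2}\right) 0 = 0$)
$- 3 L{\left(Q{\left(3,-4 \right)} \left(-7\right) \right)} = \left(-3\right) 0 = 0$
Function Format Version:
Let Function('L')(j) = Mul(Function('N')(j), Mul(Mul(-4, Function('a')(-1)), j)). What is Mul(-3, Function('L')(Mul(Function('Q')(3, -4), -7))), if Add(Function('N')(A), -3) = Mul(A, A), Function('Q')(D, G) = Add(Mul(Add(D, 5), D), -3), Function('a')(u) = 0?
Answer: 0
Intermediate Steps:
Function('Q')(D, G) = Add(-3, Mul(D, Add(5, D))) (Function('Q')(D, G) = Add(Mul(Add(5, D), D), -3) = Add(Mul(D, Add(5, D)), -3) = Add(-3, Mul(D, Add(5, D))))
Function('N')(A) = Add(3, Pow(A, 2)) (Function('N')(A) = Add(3, Mul(A, A)) = Add(3, Pow(A, 2)))
Function('L')(j) = 0 (Function('L')(j) = Mul(Add(3, Pow(j, 2)), Mul(Mul(-4, 0), j)) = Mul(Add(3, Pow(j, 2)), Mul(0, j)) = Mul(Add(3, Pow(j, 2)), 0) = 0)
Mul(-3, Function('L')(Mul(Function('Q')(3, -4), -7))) = Mul(-3, 0) = 0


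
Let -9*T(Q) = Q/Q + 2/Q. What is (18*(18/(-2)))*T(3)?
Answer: 30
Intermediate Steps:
T(Q) = -1/9 - 2/(9*Q) (T(Q) = -(Q/Q + 2/Q)/9 = -(1 + 2/Q)/9 = -1/9 - 2/(9*Q))
(18*(18/(-2)))*T(3) = (18*(18/(-2)))*((1/9)*(-2 - 1*3)/3) = (18*(18*(-1/2)))*((1/9)*(1/3)*(-2 - 3)) = (18*(-9))*((1/9)*(1/3)*(-5)) = -162*(-5/27) = 30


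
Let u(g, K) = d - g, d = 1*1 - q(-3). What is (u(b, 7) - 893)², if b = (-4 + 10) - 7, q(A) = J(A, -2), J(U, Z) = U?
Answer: 788544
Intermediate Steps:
q(A) = A
b = -1 (b = 6 - 7 = -1)
d = 4 (d = 1*1 - 1*(-3) = 1 + 3 = 4)
u(g, K) = 4 - g
(u(b, 7) - 893)² = ((4 - 1*(-1)) - 893)² = ((4 + 1) - 893)² = (5 - 893)² = (-888)² = 788544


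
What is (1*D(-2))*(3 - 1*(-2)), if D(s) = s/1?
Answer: -10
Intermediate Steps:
D(s) = s (D(s) = s*1 = s)
(1*D(-2))*(3 - 1*(-2)) = (1*(-2))*(3 - 1*(-2)) = -2*(3 + 2) = -2*5 = -10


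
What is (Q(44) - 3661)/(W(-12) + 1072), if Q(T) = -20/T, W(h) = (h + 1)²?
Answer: -40276/13123 ≈ -3.0691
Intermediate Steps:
W(h) = (1 + h)²
(Q(44) - 3661)/(W(-12) + 1072) = (-20/44 - 3661)/((1 - 12)² + 1072) = (-20*1/44 - 3661)/((-11)² + 1072) = (-5/11 - 3661)/(121 + 1072) = -40276/11/1193 = -40276/11*1/1193 = -40276/13123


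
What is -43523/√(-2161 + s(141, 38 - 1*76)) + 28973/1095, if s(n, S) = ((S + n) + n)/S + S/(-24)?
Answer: 28973/1095 + 87046*I*√28147227/493811 ≈ 26.459 + 935.2*I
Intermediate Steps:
s(n, S) = -S/24 + (S + 2*n)/S (s(n, S) = (S + 2*n)/S + S*(-1/24) = (S + 2*n)/S - S/24 = -S/24 + (S + 2*n)/S)
-43523/√(-2161 + s(141, 38 - 1*76)) + 28973/1095 = -43523/√(-2161 + (1 - (38 - 1*76)/24 + 2*141/(38 - 1*76))) + 28973/1095 = -43523/√(-2161 + (1 - (38 - 76)/24 + 2*141/(38 - 76))) + 28973*(1/1095) = -43523/√(-2161 + (1 - 1/24*(-38) + 2*141/(-38))) + 28973/1095 = -43523/√(-2161 + (1 + 19/12 + 2*141*(-1/38))) + 28973/1095 = -43523/√(-2161 + (1 + 19/12 - 141/19)) + 28973/1095 = -43523/√(-2161 - 1103/228) + 28973/1095 = -43523*(-2*I*√28147227/493811) + 28973/1095 = -(-87046)*I*√28147227/493811 + 28973/1095 = 87046*I*√28147227/493811 + 28973/1095 = 28973/1095 + 87046*I*√28147227/493811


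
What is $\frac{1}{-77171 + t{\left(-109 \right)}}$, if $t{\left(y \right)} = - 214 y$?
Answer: $- \frac{1}{53845} \approx -1.8572 \cdot 10^{-5}$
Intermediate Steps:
$\frac{1}{-77171 + t{\left(-109 \right)}} = \frac{1}{-77171 - -23326} = \frac{1}{-77171 + 23326} = \frac{1}{-53845} = - \frac{1}{53845}$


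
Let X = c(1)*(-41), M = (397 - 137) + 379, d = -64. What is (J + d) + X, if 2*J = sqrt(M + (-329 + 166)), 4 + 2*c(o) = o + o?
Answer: -23 + sqrt(119) ≈ -12.091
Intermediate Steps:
M = 639 (M = 260 + 379 = 639)
c(o) = -2 + o (c(o) = -2 + (o + o)/2 = -2 + (2*o)/2 = -2 + o)
X = 41 (X = (-2 + 1)*(-41) = -1*(-41) = 41)
J = sqrt(119) (J = sqrt(639 + (-329 + 166))/2 = sqrt(639 - 163)/2 = sqrt(476)/2 = (2*sqrt(119))/2 = sqrt(119) ≈ 10.909)
(J + d) + X = (sqrt(119) - 64) + 41 = (-64 + sqrt(119)) + 41 = -23 + sqrt(119)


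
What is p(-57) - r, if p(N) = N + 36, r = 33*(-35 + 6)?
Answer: 936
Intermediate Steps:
r = -957 (r = 33*(-29) = -957)
p(N) = 36 + N
p(-57) - r = (36 - 57) - 1*(-957) = -21 + 957 = 936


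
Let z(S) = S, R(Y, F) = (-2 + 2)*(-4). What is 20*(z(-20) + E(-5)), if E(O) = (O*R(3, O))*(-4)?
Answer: -400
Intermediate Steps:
R(Y, F) = 0 (R(Y, F) = 0*(-4) = 0)
E(O) = 0 (E(O) = (O*0)*(-4) = 0*(-4) = 0)
20*(z(-20) + E(-5)) = 20*(-20 + 0) = 20*(-20) = -400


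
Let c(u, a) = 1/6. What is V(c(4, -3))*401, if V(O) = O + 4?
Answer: 10025/6 ≈ 1670.8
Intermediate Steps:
c(u, a) = ⅙
V(O) = 4 + O
V(c(4, -3))*401 = (4 + ⅙)*401 = (25/6)*401 = 10025/6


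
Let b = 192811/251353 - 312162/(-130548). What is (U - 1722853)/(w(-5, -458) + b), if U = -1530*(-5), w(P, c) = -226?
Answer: 9380339848940522/1218707793455 ≈ 7697.0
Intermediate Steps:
U = 7650
b = 17272324269/5468938574 (b = 192811*(1/251353) - 312162*(-1/130548) = 192811/251353 + 52027/21758 = 17272324269/5468938574 ≈ 3.1583)
(U - 1722853)/(w(-5, -458) + b) = (7650 - 1722853)/(-226 + 17272324269/5468938574) = -1715203/(-1218707793455/5468938574) = -1715203*(-5468938574/1218707793455) = 9380339848940522/1218707793455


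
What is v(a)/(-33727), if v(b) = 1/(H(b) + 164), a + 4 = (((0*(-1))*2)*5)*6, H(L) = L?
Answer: -1/5396320 ≈ -1.8531e-7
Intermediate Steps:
a = -4 (a = -4 + (((0*(-1))*2)*5)*6 = -4 + ((0*2)*5)*6 = -4 + (0*5)*6 = -4 + 0*6 = -4 + 0 = -4)
v(b) = 1/(164 + b) (v(b) = 1/(b + 164) = 1/(164 + b))
v(a)/(-33727) = 1/((164 - 4)*(-33727)) = -1/33727/160 = (1/160)*(-1/33727) = -1/5396320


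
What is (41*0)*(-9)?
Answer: 0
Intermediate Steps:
(41*0)*(-9) = 0*(-9) = 0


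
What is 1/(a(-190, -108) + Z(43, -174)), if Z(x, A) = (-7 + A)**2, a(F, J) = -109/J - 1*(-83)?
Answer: 108/3547261 ≈ 3.0446e-5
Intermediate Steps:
a(F, J) = 83 - 109/J (a(F, J) = -109/J + 83 = 83 - 109/J)
1/(a(-190, -108) + Z(43, -174)) = 1/((83 - 109/(-108)) + (-7 - 174)**2) = 1/((83 - 109*(-1/108)) + (-181)**2) = 1/((83 + 109/108) + 32761) = 1/(9073/108 + 32761) = 1/(3547261/108) = 108/3547261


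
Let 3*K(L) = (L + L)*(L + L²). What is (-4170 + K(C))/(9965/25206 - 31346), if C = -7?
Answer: 110049396/790097311 ≈ 0.13929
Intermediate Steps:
K(L) = 2*L*(L + L²)/3 (K(L) = ((L + L)*(L + L²))/3 = ((2*L)*(L + L²))/3 = (2*L*(L + L²))/3 = 2*L*(L + L²)/3)
(-4170 + K(C))/(9965/25206 - 31346) = (-4170 + (⅔)*(-7)²*(1 - 7))/(9965/25206 - 31346) = (-4170 + (⅔)*49*(-6))/(9965*(1/25206) - 31346) = (-4170 - 196)/(9965/25206 - 31346) = -4366/(-790097311/25206) = -4366*(-25206/790097311) = 110049396/790097311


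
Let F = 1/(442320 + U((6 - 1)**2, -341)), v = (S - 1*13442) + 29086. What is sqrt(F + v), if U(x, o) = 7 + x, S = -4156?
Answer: 3*sqrt(15610539957191)/110588 ≈ 107.18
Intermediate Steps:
v = 11488 (v = (-4156 - 1*13442) + 29086 = (-4156 - 13442) + 29086 = -17598 + 29086 = 11488)
F = 1/442352 (F = 1/(442320 + (7 + (6 - 1)**2)) = 1/(442320 + (7 + 5**2)) = 1/(442320 + (7 + 25)) = 1/(442320 + 32) = 1/442352 ≈ 2.2606e-6)
sqrt(F + v) = sqrt(1/442352 + 11488) = sqrt(5081739777/442352) = 3*sqrt(15610539957191)/110588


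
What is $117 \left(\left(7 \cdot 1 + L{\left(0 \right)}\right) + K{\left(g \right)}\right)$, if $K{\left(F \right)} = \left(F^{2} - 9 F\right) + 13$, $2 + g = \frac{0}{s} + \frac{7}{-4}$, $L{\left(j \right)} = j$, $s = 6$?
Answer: $\frac{126945}{16} \approx 7934.1$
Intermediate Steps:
$g = - \frac{15}{4}$ ($g = -2 + \left(\frac{0}{6} + \frac{7}{-4}\right) = -2 + \left(0 \cdot \frac{1}{6} + 7 \left(- \frac{1}{4}\right)\right) = -2 + \left(0 - \frac{7}{4}\right) = -2 - \frac{7}{4} = - \frac{15}{4} \approx -3.75$)
$K{\left(F \right)} = 13 + F^{2} - 9 F$
$117 \left(\left(7 \cdot 1 + L{\left(0 \right)}\right) + K{\left(g \right)}\right) = 117 \left(\left(7 \cdot 1 + 0\right) + \left(13 + \left(- \frac{15}{4}\right)^{2} - - \frac{135}{4}\right)\right) = 117 \left(\left(7 + 0\right) + \left(13 + \frac{225}{16} + \frac{135}{4}\right)\right) = 117 \left(7 + \frac{973}{16}\right) = 117 \cdot \frac{1085}{16} = \frac{126945}{16}$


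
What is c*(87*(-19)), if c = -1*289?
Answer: 477717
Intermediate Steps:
c = -289
c*(87*(-19)) = -25143*(-19) = -289*(-1653) = 477717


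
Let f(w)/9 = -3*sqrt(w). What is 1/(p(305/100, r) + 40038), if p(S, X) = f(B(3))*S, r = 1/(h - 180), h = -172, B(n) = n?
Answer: 5338400/213736146591 + 3660*sqrt(3)/71245382197 ≈ 2.5066e-5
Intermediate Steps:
f(w) = -27*sqrt(w) (f(w) = 9*(-3*sqrt(w)) = -27*sqrt(w))
r = -1/352 (r = 1/(-172 - 180) = 1/(-352) = -1/352 ≈ -0.0028409)
p(S, X) = -27*S*sqrt(3) (p(S, X) = (-27*sqrt(3))*S = -27*S*sqrt(3))
1/(p(305/100, r) + 40038) = 1/(-27*305/100*sqrt(3) + 40038) = 1/(-27*305*(1/100)*sqrt(3) + 40038) = 1/(-27*61/20*sqrt(3) + 40038) = 1/(-1647*sqrt(3)/20 + 40038) = 1/(40038 - 1647*sqrt(3)/20)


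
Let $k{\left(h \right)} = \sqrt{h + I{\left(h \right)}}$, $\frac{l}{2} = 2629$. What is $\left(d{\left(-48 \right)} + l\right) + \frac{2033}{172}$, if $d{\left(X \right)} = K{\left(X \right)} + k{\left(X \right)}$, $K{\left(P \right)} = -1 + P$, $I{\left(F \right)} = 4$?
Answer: $\frac{897981}{172} + 2 i \sqrt{11} \approx 5220.8 + 6.6332 i$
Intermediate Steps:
$l = 5258$ ($l = 2 \cdot 2629 = 5258$)
$k{\left(h \right)} = \sqrt{4 + h}$ ($k{\left(h \right)} = \sqrt{h + 4} = \sqrt{4 + h}$)
$d{\left(X \right)} = -1 + X + \sqrt{4 + X}$ ($d{\left(X \right)} = \left(-1 + X\right) + \sqrt{4 + X} = -1 + X + \sqrt{4 + X}$)
$\left(d{\left(-48 \right)} + l\right) + \frac{2033}{172} = \left(\left(-1 - 48 + \sqrt{4 - 48}\right) + 5258\right) + \frac{2033}{172} = \left(\left(-1 - 48 + \sqrt{-44}\right) + 5258\right) + 2033 \cdot \frac{1}{172} = \left(\left(-1 - 48 + 2 i \sqrt{11}\right) + 5258\right) + \frac{2033}{172} = \left(\left(-49 + 2 i \sqrt{11}\right) + 5258\right) + \frac{2033}{172} = \left(5209 + 2 i \sqrt{11}\right) + \frac{2033}{172} = \frac{897981}{172} + 2 i \sqrt{11}$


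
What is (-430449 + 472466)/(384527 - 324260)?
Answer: 42017/60267 ≈ 0.69718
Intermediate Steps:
(-430449 + 472466)/(384527 - 324260) = 42017/60267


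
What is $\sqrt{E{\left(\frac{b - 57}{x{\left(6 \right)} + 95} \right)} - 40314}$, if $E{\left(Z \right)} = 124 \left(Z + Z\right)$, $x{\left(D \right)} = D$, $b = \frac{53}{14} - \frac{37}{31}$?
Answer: $\frac{5 i \sqrt{808707606}}{707} \approx 201.12 i$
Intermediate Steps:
$b = \frac{1125}{434}$ ($b = 53 \cdot \frac{1}{14} - \frac{37}{31} = \frac{53}{14} - \frac{37}{31} = \frac{1125}{434} \approx 2.5922$)
$E{\left(Z \right)} = 248 Z$ ($E{\left(Z \right)} = 124 \cdot 2 Z = 248 Z$)
$\sqrt{E{\left(\frac{b - 57}{x{\left(6 \right)} + 95} \right)} - 40314} = \sqrt{248 \frac{\frac{1125}{434} - 57}{6 + 95} - 40314} = \sqrt{248 \left(- \frac{23613}{434 \cdot 101}\right) - 40314} = \sqrt{248 \left(\left(- \frac{23613}{434}\right) \frac{1}{101}\right) - 40314} = \sqrt{248 \left(- \frac{23613}{43834}\right) - 40314} = \sqrt{- \frac{94452}{707} - 40314} = \sqrt{- \frac{28596450}{707}} = \frac{5 i \sqrt{808707606}}{707}$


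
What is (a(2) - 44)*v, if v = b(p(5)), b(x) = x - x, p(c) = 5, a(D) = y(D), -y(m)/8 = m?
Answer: 0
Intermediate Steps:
y(m) = -8*m
a(D) = -8*D
b(x) = 0
v = 0
(a(2) - 44)*v = (-8*2 - 44)*0 = (-16 - 44)*0 = -60*0 = 0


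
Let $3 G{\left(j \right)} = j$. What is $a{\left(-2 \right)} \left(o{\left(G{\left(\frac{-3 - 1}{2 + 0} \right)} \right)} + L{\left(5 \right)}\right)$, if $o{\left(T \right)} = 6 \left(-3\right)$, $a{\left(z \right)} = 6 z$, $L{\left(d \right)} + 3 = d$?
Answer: $192$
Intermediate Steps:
$L{\left(d \right)} = -3 + d$
$G{\left(j \right)} = \frac{j}{3}$
$o{\left(T \right)} = -18$
$a{\left(-2 \right)} \left(o{\left(G{\left(\frac{-3 - 1}{2 + 0} \right)} \right)} + L{\left(5 \right)}\right) = 6 \left(-2\right) \left(-18 + \left(-3 + 5\right)\right) = - 12 \left(-18 + 2\right) = \left(-12\right) \left(-16\right) = 192$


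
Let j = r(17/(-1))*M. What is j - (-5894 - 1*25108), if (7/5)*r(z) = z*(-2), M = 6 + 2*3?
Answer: 219054/7 ≈ 31293.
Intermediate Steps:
M = 12 (M = 6 + 6 = 12)
r(z) = -10*z/7 (r(z) = 5*(z*(-2))/7 = 5*(-2*z)/7 = -10*z/7)
j = 2040/7 (j = -170/(7*(-1))*12 = -170*(-1)/7*12 = -10/7*(-17)*12 = (170/7)*12 = 2040/7 ≈ 291.43)
j - (-5894 - 1*25108) = 2040/7 - (-5894 - 1*25108) = 2040/7 - (-5894 - 25108) = 2040/7 - 1*(-31002) = 2040/7 + 31002 = 219054/7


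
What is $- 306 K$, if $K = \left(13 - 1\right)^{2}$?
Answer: $-44064$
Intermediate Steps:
$K = 144$ ($K = 12^{2} = 144$)
$- 306 K = \left(-306\right) 144 = -44064$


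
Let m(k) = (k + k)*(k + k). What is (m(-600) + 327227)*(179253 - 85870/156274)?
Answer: 24752220917302802/78137 ≈ 3.1678e+11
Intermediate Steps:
m(k) = 4*k² (m(k) = (2*k)*(2*k) = 4*k²)
(m(-600) + 327227)*(179253 - 85870/156274) = (4*(-600)² + 327227)*(179253 - 85870/156274) = (4*360000 + 327227)*(179253 - 85870*1/156274) = (1440000 + 327227)*(179253 - 42935/78137) = 1767227*(14006248726/78137) = 24752220917302802/78137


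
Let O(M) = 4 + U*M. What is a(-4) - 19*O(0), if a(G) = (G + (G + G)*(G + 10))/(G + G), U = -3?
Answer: -139/2 ≈ -69.500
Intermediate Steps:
O(M) = 4 - 3*M
a(G) = (G + 2*G*(10 + G))/(2*G) (a(G) = (G + (2*G)*(10 + G))/((2*G)) = (G + 2*G*(10 + G))*(1/(2*G)) = (G + 2*G*(10 + G))/(2*G))
a(-4) - 19*O(0) = (21/2 - 4) - 19*(4 - 3*0) = 13/2 - 19*(4 + 0) = 13/2 - 19*4 = 13/2 - 76 = -139/2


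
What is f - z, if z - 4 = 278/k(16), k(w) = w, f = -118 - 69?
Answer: -1667/8 ≈ -208.38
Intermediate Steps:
f = -187
z = 171/8 (z = 4 + 278/16 = 4 + 278*(1/16) = 4 + 139/8 = 171/8 ≈ 21.375)
f - z = -187 - 1*171/8 = -187 - 171/8 = -1667/8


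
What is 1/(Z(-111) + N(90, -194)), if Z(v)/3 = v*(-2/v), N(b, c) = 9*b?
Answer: 1/804 ≈ 0.0012438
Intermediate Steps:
Z(v) = -6 (Z(v) = 3*(v*(-2/v)) = 3*(-2) = -6)
1/(Z(-111) + N(90, -194)) = 1/(-6 + 9*90) = 1/(-6 + 810) = 1/804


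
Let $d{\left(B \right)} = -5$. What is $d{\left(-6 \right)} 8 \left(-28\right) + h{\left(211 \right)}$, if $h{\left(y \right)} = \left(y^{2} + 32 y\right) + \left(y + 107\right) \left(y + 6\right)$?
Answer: $121399$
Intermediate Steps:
$h{\left(y \right)} = y^{2} + 32 y + \left(6 + y\right) \left(107 + y\right)$ ($h{\left(y \right)} = \left(y^{2} + 32 y\right) + \left(107 + y\right) \left(6 + y\right) = \left(y^{2} + 32 y\right) + \left(6 + y\right) \left(107 + y\right) = y^{2} + 32 y + \left(6 + y\right) \left(107 + y\right)$)
$d{\left(-6 \right)} 8 \left(-28\right) + h{\left(211 \right)} = \left(-5\right) 8 \left(-28\right) + \left(642 + 2 \cdot 211^{2} + 145 \cdot 211\right) = \left(-40\right) \left(-28\right) + \left(642 + 2 \cdot 44521 + 30595\right) = 1120 + \left(642 + 89042 + 30595\right) = 1120 + 120279 = 121399$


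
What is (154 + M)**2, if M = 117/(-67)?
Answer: 104060401/4489 ≈ 23181.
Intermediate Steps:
M = -117/67 (M = 117*(-1/67) = -117/67 ≈ -1.7463)
(154 + M)**2 = (154 - 117/67)**2 = (10201/67)**2 = 104060401/4489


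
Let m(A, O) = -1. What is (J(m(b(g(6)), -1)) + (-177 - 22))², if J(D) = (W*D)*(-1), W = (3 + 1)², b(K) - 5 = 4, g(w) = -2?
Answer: 33489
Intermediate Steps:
b(K) = 9 (b(K) = 5 + 4 = 9)
W = 16 (W = 4² = 16)
J(D) = -16*D (J(D) = (16*D)*(-1) = -16*D)
(J(m(b(g(6)), -1)) + (-177 - 22))² = (-16*(-1) + (-177 - 22))² = (16 - 199)² = (-183)² = 33489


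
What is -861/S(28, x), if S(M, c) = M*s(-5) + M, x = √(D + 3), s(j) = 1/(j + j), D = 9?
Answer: -205/6 ≈ -34.167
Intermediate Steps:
s(j) = 1/(2*j)
x = 2*√3 (x = √(9 + 3) = √12 = 2*√3 ≈ 3.4641)
S(M, c) = 9*M/10 (S(M, c) = M*((½)/(-5)) + M = M*((½)*(-⅕)) + M = M*(-⅒) + M = -M/10 + M = 9*M/10)
-861/S(28, x) = -861/((9/10)*28) = -861/126/5 = -861*5/126 = -205/6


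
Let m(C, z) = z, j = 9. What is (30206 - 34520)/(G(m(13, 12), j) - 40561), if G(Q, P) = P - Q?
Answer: 2157/20282 ≈ 0.10635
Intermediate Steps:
(30206 - 34520)/(G(m(13, 12), j) - 40561) = (30206 - 34520)/((9 - 1*12) - 40561) = -4314/((9 - 12) - 40561) = -4314/(-3 - 40561) = -4314/(-40564) = -4314*(-1/40564) = 2157/20282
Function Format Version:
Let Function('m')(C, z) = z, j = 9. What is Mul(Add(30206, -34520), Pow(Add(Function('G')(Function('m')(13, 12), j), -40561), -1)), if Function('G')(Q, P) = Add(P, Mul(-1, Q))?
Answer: Rational(2157, 20282) ≈ 0.10635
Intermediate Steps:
Mul(Add(30206, -34520), Pow(Add(Function('G')(Function('m')(13, 12), j), -40561), -1)) = Mul(Add(30206, -34520), Pow(Add(Add(9, Mul(-1, 12)), -40561), -1)) = Mul(-4314, Pow(Add(Add(9, -12), -40561), -1)) = Mul(-4314, Pow(Add(-3, -40561), -1)) = Mul(-4314, Pow(-40564, -1)) = Mul(-4314, Rational(-1, 40564)) = Rational(2157, 20282)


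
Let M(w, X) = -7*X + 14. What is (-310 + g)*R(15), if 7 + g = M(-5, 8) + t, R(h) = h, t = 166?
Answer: -2895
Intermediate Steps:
M(w, X) = 14 - 7*X
g = 117 (g = -7 + ((14 - 7*8) + 166) = -7 + ((14 - 56) + 166) = -7 + (-42 + 166) = -7 + 124 = 117)
(-310 + g)*R(15) = (-310 + 117)*15 = -193*15 = -2895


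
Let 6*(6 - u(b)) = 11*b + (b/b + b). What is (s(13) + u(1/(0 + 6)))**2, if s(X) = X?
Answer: 1369/4 ≈ 342.25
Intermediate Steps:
u(b) = 35/6 - 2*b (u(b) = 6 - (11*b + (b/b + b))/6 = 6 - (11*b + (1 + b))/6 = 6 - (1 + 12*b)/6 = 6 + (-1/6 - 2*b) = 35/6 - 2*b)
(s(13) + u(1/(0 + 6)))**2 = (13 + (35/6 - 2/(0 + 6)))**2 = (13 + (35/6 - 2/6))**2 = (13 + (35/6 - 2*1/6))**2 = (13 + (35/6 - 1/3))**2 = (13 + 11/2)**2 = (37/2)**2 = 1369/4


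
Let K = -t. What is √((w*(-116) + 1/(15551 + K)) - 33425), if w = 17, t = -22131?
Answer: I*√50261372752546/37682 ≈ 188.14*I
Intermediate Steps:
K = 22131 (K = -1*(-22131) = 22131)
√((w*(-116) + 1/(15551 + K)) - 33425) = √((17*(-116) + 1/(15551 + 22131)) - 33425) = √((-1972 + 1/37682) - 33425) = √(-74308903/37682 - 33425) = √(-1333829753/37682) = I*√50261372752546/37682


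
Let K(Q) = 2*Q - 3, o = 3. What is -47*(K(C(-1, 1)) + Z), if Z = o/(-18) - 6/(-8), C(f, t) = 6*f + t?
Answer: 7003/12 ≈ 583.58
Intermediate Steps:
C(f, t) = t + 6*f
K(Q) = -3 + 2*Q
Z = 7/12 (Z = 3/(-18) - 6/(-8) = 3*(-1/18) - 6*(-⅛) = -⅙ + ¾ = 7/12 ≈ 0.58333)
-47*(K(C(-1, 1)) + Z) = -47*((-3 + 2*(1 + 6*(-1))) + 7/12) = -47*((-3 + 2*(1 - 6)) + 7/12) = -47*((-3 + 2*(-5)) + 7/12) = -47*((-3 - 10) + 7/12) = -47*(-13 + 7/12) = -47*(-149/12) = 7003/12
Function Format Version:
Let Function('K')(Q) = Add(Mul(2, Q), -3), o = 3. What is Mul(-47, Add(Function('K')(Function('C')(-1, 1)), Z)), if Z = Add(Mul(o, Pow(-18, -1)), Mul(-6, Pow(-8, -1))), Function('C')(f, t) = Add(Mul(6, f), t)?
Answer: Rational(7003, 12) ≈ 583.58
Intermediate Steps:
Function('C')(f, t) = Add(t, Mul(6, f))
Function('K')(Q) = Add(-3, Mul(2, Q))
Z = Rational(7, 12) (Z = Add(Mul(3, Pow(-18, -1)), Mul(-6, Pow(-8, -1))) = Add(Mul(3, Rational(-1, 18)), Mul(-6, Rational(-1, 8))) = Add(Rational(-1, 6), Rational(3, 4)) = Rational(7, 12) ≈ 0.58333)
Mul(-47, Add(Function('K')(Function('C')(-1, 1)), Z)) = Mul(-47, Add(Add(-3, Mul(2, Add(1, Mul(6, -1)))), Rational(7, 12))) = Mul(-47, Add(Add(-3, Mul(2, Add(1, -6))), Rational(7, 12))) = Mul(-47, Add(Add(-3, Mul(2, -5)), Rational(7, 12))) = Mul(-47, Add(Add(-3, -10), Rational(7, 12))) = Mul(-47, Add(-13, Rational(7, 12))) = Mul(-47, Rational(-149, 12)) = Rational(7003, 12)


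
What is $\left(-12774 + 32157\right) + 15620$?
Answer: $35003$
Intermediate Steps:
$\left(-12774 + 32157\right) + 15620 = 19383 + 15620 = 35003$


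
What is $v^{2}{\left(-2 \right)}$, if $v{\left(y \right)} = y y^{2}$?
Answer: $64$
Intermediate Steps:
$v{\left(y \right)} = y^{3}$
$v^{2}{\left(-2 \right)} = \left(\left(-2\right)^{3}\right)^{2} = \left(-8\right)^{2} = 64$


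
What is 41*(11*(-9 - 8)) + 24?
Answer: -7643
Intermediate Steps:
41*(11*(-9 - 8)) + 24 = 41*(11*(-17)) + 24 = 41*(-187) + 24 = -7667 + 24 = -7643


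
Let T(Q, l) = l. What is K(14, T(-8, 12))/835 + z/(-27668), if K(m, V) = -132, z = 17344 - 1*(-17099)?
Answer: -32412081/23102780 ≈ -1.4030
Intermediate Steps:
z = 34443 (z = 17344 + 17099 = 34443)
K(14, T(-8, 12))/835 + z/(-27668) = -132/835 + 34443/(-27668) = -132*1/835 + 34443*(-1/27668) = -132/835 - 34443/27668 = -32412081/23102780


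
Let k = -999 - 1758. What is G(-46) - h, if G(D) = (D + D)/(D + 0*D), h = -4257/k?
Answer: 419/919 ≈ 0.45593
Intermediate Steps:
k = -2757
h = 1419/919 (h = -4257/(-2757) = -4257*(-1/2757) = 1419/919 ≈ 1.5441)
G(D) = 2 (G(D) = (2*D)/(D + 0) = (2*D)/D = 2)
G(-46) - h = 2 - 1*1419/919 = 2 - 1419/919 = 419/919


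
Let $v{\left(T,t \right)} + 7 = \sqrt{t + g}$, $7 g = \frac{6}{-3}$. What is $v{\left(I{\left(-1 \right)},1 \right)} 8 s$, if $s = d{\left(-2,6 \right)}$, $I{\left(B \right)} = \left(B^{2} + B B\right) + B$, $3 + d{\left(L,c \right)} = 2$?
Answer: $56 - \frac{8 \sqrt{35}}{7} \approx 49.239$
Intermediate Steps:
$d{\left(L,c \right)} = -1$ ($d{\left(L,c \right)} = -3 + 2 = -1$)
$I{\left(B \right)} = B + 2 B^{2}$ ($I{\left(B \right)} = \left(B^{2} + B^{2}\right) + B = 2 B^{2} + B = B + 2 B^{2}$)
$g = - \frac{2}{7}$ ($g = \frac{6 \frac{1}{-3}}{7} = \frac{6 \left(- \frac{1}{3}\right)}{7} = \frac{1}{7} \left(-2\right) = - \frac{2}{7} \approx -0.28571$)
$v{\left(T,t \right)} = -7 + \sqrt{- \frac{2}{7} + t}$ ($v{\left(T,t \right)} = -7 + \sqrt{t - \frac{2}{7}} = -7 + \sqrt{- \frac{2}{7} + t}$)
$s = -1$
$v{\left(I{\left(-1 \right)},1 \right)} 8 s = \left(-7 + \frac{\sqrt{-14 + 49 \cdot 1}}{7}\right) 8 \left(-1\right) = \left(-7 + \frac{\sqrt{-14 + 49}}{7}\right) 8 \left(-1\right) = \left(-7 + \frac{\sqrt{35}}{7}\right) 8 \left(-1\right) = \left(-56 + \frac{8 \sqrt{35}}{7}\right) \left(-1\right) = 56 - \frac{8 \sqrt{35}}{7}$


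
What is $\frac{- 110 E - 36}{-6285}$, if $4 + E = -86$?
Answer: $- \frac{3288}{2095} \approx -1.5695$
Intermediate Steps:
$E = -90$ ($E = -4 - 86 = -90$)
$\frac{- 110 E - 36}{-6285} = \frac{\left(-110\right) \left(-90\right) - 36}{-6285} = \left(9900 - 36\right) \left(- \frac{1}{6285}\right) = 9864 \left(- \frac{1}{6285}\right) = - \frac{3288}{2095}$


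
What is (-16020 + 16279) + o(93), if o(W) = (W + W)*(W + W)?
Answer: 34855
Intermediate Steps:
o(W) = 4*W**2 (o(W) = (2*W)*(2*W) = 4*W**2)
(-16020 + 16279) + o(93) = (-16020 + 16279) + 4*93**2 = 259 + 4*8649 = 259 + 34596 = 34855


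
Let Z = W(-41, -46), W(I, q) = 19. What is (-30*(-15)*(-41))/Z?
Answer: -18450/19 ≈ -971.05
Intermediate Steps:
Z = 19
(-30*(-15)*(-41))/Z = (-30*(-15)*(-41))/19 = (450*(-41))*(1/19) = -18450*1/19 = -18450/19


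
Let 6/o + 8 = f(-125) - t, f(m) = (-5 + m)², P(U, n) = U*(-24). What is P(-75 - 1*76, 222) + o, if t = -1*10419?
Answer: 98975070/27311 ≈ 3624.0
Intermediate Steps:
P(U, n) = -24*U
t = -10419
o = 6/27311 (o = 6/(-8 + ((-5 - 125)² - 1*(-10419))) = 6/(-8 + ((-130)² + 10419)) = 6/(-8 + (16900 + 10419)) = 6/(-8 + 27319) = 6/27311 ≈ 0.00021969)
P(-75 - 1*76, 222) + o = -24*(-75 - 1*76) + 6/27311 = -24*(-75 - 76) + 6/27311 = -24*(-151) + 6/27311 = 3624 + 6/27311 = 98975070/27311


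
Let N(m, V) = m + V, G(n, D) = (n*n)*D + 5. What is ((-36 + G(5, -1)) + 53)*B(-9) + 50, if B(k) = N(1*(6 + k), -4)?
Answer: 71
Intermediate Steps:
G(n, D) = 5 + D*n² (G(n, D) = n²*D + 5 = D*n² + 5 = 5 + D*n²)
N(m, V) = V + m
B(k) = 2 + k (B(k) = -4 + 1*(6 + k) = -4 + (6 + k) = 2 + k)
((-36 + G(5, -1)) + 53)*B(-9) + 50 = ((-36 + (5 - 1*5²)) + 53)*(2 - 9) + 50 = ((-36 + (5 - 1*25)) + 53)*(-7) + 50 = ((-36 + (5 - 25)) + 53)*(-7) + 50 = ((-36 - 20) + 53)*(-7) + 50 = (-56 + 53)*(-7) + 50 = -3*(-7) + 50 = 21 + 50 = 71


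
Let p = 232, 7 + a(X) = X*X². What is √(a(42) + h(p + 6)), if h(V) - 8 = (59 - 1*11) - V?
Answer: 3*√8211 ≈ 271.84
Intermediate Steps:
a(X) = -7 + X³ (a(X) = -7 + X*X² = -7 + X³)
h(V) = 56 - V (h(V) = 8 + ((59 - 1*11) - V) = 8 + ((59 - 11) - V) = 8 + (48 - V) = 56 - V)
√(a(42) + h(p + 6)) = √((-7 + 42³) + (56 - (232 + 6))) = √((-7 + 74088) + (56 - 1*238)) = √(74081 + (56 - 238)) = √(74081 - 182) = √73899 = 3*√8211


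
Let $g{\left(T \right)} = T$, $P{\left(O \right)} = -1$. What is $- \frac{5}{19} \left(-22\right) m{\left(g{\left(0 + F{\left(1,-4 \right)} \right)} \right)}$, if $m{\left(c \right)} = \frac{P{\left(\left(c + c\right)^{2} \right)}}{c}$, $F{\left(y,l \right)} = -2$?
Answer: $\frac{55}{19} \approx 2.8947$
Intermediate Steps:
$m{\left(c \right)} = - \frac{1}{c}$
$- \frac{5}{19} \left(-22\right) m{\left(g{\left(0 + F{\left(1,-4 \right)} \right)} \right)} = - \frac{5}{19} \left(-22\right) \left(- \frac{1}{0 - 2}\right) = \left(-5\right) \frac{1}{19} \left(-22\right) \left(- \frac{1}{-2}\right) = \left(- \frac{5}{19}\right) \left(-22\right) \left(\left(-1\right) \left(- \frac{1}{2}\right)\right) = \frac{110}{19} \cdot \frac{1}{2} = \frac{55}{19}$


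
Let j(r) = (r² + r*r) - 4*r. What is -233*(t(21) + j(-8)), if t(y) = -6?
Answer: -35882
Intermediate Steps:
j(r) = -4*r + 2*r² (j(r) = (r² + r²) - 4*r = 2*r² - 4*r = -4*r + 2*r²)
-233*(t(21) + j(-8)) = -233*(-6 + 2*(-8)*(-2 - 8)) = -233*(-6 + 2*(-8)*(-10)) = -233*(-6 + 160) = -233*154 = -35882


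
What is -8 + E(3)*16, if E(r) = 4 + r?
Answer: 104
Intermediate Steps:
-8 + E(3)*16 = -8 + (4 + 3)*16 = -8 + 7*16 = -8 + 112 = 104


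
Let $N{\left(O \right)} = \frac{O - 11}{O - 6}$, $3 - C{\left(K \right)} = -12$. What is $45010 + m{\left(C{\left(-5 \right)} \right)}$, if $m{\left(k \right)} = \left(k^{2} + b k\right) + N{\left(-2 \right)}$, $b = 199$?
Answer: $\frac{385773}{8} \approx 48222.0$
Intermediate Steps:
$C{\left(K \right)} = 15$ ($C{\left(K \right)} = 3 - -12 = 3 + 12 = 15$)
$N{\left(O \right)} = \frac{-11 + O}{-6 + O}$
$m{\left(k \right)} = \frac{13}{8} + k^{2} + 199 k$ ($m{\left(k \right)} = \left(k^{2} + 199 k\right) + \frac{-11 - 2}{-6 - 2} = \left(k^{2} + 199 k\right) + \frac{1}{-8} \left(-13\right) = \left(k^{2} + 199 k\right) - - \frac{13}{8} = \left(k^{2} + 199 k\right) + \frac{13}{8} = \frac{13}{8} + k^{2} + 199 k$)
$45010 + m{\left(C{\left(-5 \right)} \right)} = 45010 + \left(\frac{13}{8} + 15^{2} + 199 \cdot 15\right) = 45010 + \left(\frac{13}{8} + 225 + 2985\right) = 45010 + \frac{25693}{8} = \frac{385773}{8}$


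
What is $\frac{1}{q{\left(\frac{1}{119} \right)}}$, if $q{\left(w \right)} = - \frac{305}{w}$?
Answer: $- \frac{1}{36295} \approx -2.7552 \cdot 10^{-5}$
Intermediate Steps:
$\frac{1}{q{\left(\frac{1}{119} \right)}} = \frac{1}{\left(-305\right) \frac{1}{\frac{1}{119}}} = \frac{1}{\left(-305\right) 119} = \frac{1}{-36295} = - \frac{1}{36295}$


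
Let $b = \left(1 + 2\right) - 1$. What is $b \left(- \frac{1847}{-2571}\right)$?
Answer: $\frac{3694}{2571} \approx 1.4368$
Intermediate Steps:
$b = 2$ ($b = 3 - 1 = 2$)
$b \left(- \frac{1847}{-2571}\right) = 2 \left(- \frac{1847}{-2571}\right) = 2 \left(\left(-1847\right) \left(- \frac{1}{2571}\right)\right) = 2 \cdot \frac{1847}{2571} = \frac{3694}{2571}$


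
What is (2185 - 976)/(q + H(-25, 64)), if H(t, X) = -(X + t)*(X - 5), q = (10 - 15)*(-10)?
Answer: -1209/2251 ≈ -0.53709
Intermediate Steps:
q = 50 (q = -5*(-10) = 50)
H(t, X) = -(-5 + X)*(X + t) (H(t, X) = -(X + t)*(-5 + X) = -(-5 + X)*(X + t))
(2185 - 976)/(q + H(-25, 64)) = (2185 - 976)/(50 + (-1*64**2 + 5*64 + 5*(-25) - 1*64*(-25))) = 1209/(50 + (-1*4096 + 320 - 125 + 1600)) = 1209/(50 + (-4096 + 320 - 125 + 1600)) = 1209/(50 - 2301) = 1209/(-2251) = 1209*(-1/2251) = -1209/2251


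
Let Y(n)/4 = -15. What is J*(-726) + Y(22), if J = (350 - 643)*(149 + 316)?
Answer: 98913810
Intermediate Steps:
J = -136245 (J = -293*465 = -136245)
Y(n) = -60 (Y(n) = 4*(-15) = -60)
J*(-726) + Y(22) = -136245*(-726) - 60 = 98913870 - 60 = 98913810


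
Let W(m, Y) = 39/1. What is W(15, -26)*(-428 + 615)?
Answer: 7293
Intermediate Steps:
W(m, Y) = 39 (W(m, Y) = 39*1 = 39)
W(15, -26)*(-428 + 615) = 39*(-428 + 615) = 39*187 = 7293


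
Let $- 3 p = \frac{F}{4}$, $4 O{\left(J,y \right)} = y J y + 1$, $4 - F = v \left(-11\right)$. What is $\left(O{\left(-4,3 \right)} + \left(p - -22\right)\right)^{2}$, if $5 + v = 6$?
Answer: $144$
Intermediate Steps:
$v = 1$ ($v = -5 + 6 = 1$)
$F = 15$ ($F = 4 - 1 \left(-11\right) = 4 - -11 = 4 + 11 = 15$)
$O{\left(J,y \right)} = \frac{1}{4} + \frac{J y^{2}}{4}$ ($O{\left(J,y \right)} = \frac{y J y + 1}{4} = \frac{J y y + 1}{4} = \frac{J y^{2} + 1}{4} = \frac{1 + J y^{2}}{4} = \frac{1}{4} + \frac{J y^{2}}{4}$)
$p = - \frac{5}{4}$ ($p = - \frac{15 \cdot \frac{1}{4}}{3} = \left(- \frac{1}{3}\right) \frac{15}{4} = - \frac{5}{4} \approx -1.25$)
$\left(O{\left(-4,3 \right)} + \left(p - -22\right)\right)^{2} = \left(\left(\frac{1}{4} + \frac{1}{4} \left(-4\right) 3^{2}\right) - - \frac{83}{4}\right)^{2} = \left(\left(\frac{1}{4} + \frac{1}{4} \left(-4\right) 9\right) + \left(- \frac{5}{4} + 22\right)\right)^{2} = \left(\left(\frac{1}{4} - 9\right) + \frac{83}{4}\right)^{2} = \left(- \frac{35}{4} + \frac{83}{4}\right)^{2} = 12^{2} = 144$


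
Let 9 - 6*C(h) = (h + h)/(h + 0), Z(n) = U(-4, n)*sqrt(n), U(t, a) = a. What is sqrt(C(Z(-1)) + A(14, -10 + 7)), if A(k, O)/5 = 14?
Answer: sqrt(2562)/6 ≈ 8.4360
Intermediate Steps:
A(k, O) = 70 (A(k, O) = 5*14 = 70)
Z(n) = n**(3/2) (Z(n) = n*sqrt(n) = n**(3/2))
C(h) = 7/6 (C(h) = 3/2 - (h + h)/(6*(h + 0)) = 3/2 - 2*h/(6*h) = 3/2 - 1/6*2 = 3/2 - 1/3 = 7/6)
sqrt(C(Z(-1)) + A(14, -10 + 7)) = sqrt(7/6 + 70) = sqrt(427/6) = sqrt(2562)/6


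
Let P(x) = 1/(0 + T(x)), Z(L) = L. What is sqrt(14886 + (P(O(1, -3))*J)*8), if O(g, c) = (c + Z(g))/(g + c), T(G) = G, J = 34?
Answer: sqrt(15158) ≈ 123.12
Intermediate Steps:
O(g, c) = 1 (O(g, c) = (c + g)/(g + c) = (c + g)/(c + g) = 1)
P(x) = 1/x (P(x) = 1/(0 + x) = 1/x)
sqrt(14886 + (P(O(1, -3))*J)*8) = sqrt(14886 + (34/1)*8) = sqrt(14886 + (1*34)*8) = sqrt(14886 + 34*8) = sqrt(14886 + 272) = sqrt(15158)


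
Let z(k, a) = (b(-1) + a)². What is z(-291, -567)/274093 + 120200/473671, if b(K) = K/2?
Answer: 741978738375/519319621612 ≈ 1.4288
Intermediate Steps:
b(K) = K/2 (b(K) = K*(½) = K/2)
z(k, a) = (-½ + a)² (z(k, a) = ((½)*(-1) + a)² = (-½ + a)²)
z(-291, -567)/274093 + 120200/473671 = ((-1 + 2*(-567))²/4)/274093 + 120200/473671 = ((-1 - 1134)²/4)*(1/274093) + 120200*(1/473671) = ((¼)*(-1135)²)*(1/274093) + 120200/473671 = ((¼)*1288225)*(1/274093) + 120200/473671 = (1288225/4)*(1/274093) + 120200/473671 = 1288225/1096372 + 120200/473671 = 741978738375/519319621612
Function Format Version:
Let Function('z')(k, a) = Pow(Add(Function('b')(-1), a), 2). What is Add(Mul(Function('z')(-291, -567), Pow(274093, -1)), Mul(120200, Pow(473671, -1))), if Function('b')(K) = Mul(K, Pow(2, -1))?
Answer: Rational(741978738375, 519319621612) ≈ 1.4288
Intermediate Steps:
Function('b')(K) = Mul(Rational(1, 2), K) (Function('b')(K) = Mul(K, Rational(1, 2)) = Mul(Rational(1, 2), K))
Function('z')(k, a) = Pow(Add(Rational(-1, 2), a), 2) (Function('z')(k, a) = Pow(Add(Mul(Rational(1, 2), -1), a), 2) = Pow(Add(Rational(-1, 2), a), 2))
Add(Mul(Function('z')(-291, -567), Pow(274093, -1)), Mul(120200, Pow(473671, -1))) = Add(Mul(Mul(Rational(1, 4), Pow(Add(-1, Mul(2, -567)), 2)), Pow(274093, -1)), Mul(120200, Pow(473671, -1))) = Add(Mul(Mul(Rational(1, 4), Pow(Add(-1, -1134), 2)), Rational(1, 274093)), Mul(120200, Rational(1, 473671))) = Add(Mul(Mul(Rational(1, 4), Pow(-1135, 2)), Rational(1, 274093)), Rational(120200, 473671)) = Add(Mul(Mul(Rational(1, 4), 1288225), Rational(1, 274093)), Rational(120200, 473671)) = Add(Mul(Rational(1288225, 4), Rational(1, 274093)), Rational(120200, 473671)) = Add(Rational(1288225, 1096372), Rational(120200, 473671)) = Rational(741978738375, 519319621612)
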